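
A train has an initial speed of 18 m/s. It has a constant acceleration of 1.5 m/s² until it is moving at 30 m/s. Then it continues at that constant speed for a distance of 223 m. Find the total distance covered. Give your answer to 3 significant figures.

Phase 1 (accelerating): v₀ = 18.0 m/s, a = 1.5 m/s².
v = v₀ + at → t = (30 − 18.0) / 1.5 = 8.00 s
v² = v₀² + 2aΔx → Δx = (30² − 18.0²)/(2·1.5) = 192 m

Phase 2 (constant speed): v₀ = 30.0 m/s, a = 0 m/s².
Constant speed: t = d/v = 223/30.0 = 7.43 s
Total distance = 192 + 223 = 415 m

415 m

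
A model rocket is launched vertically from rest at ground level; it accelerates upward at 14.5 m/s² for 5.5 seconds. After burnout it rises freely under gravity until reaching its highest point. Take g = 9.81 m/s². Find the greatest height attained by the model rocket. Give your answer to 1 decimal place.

Phase 1 (powered ascent): v₀ = 0 m/s, a = 14.5 m/s².
v = v₀ + at = 0 + (14.5)(5.5) = 79.8 m/s
Δx = v₀t + ½at² = 0·5.5 + 0.5·14.5·5.5² = 219 m

Phase 2 (coasting upward): v₀ = 79.8 m/s, a = -9.81 m/s².
v = v₀ + at → t = (0 − 79.8) / -9.81 = 8.13 s
v² = v₀² + 2aΔx → Δx = (0² − 79.8²)/(2·-9.81) = 324 m
Maximum height = 219 + 324 = 543 m

543.5 m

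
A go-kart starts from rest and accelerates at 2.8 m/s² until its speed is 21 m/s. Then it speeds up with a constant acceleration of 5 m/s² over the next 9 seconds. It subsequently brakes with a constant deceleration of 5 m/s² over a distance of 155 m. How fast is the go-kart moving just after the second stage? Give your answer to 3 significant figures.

66.0 m/s

Phase 1 (accelerating): v₀ = 0 m/s, a = 2.8 m/s².
v = v₀ + at → t = (21 − 0) / 2.8 = 7.50 s
v² = v₀² + 2aΔx → Δx = (21² − 0²)/(2·2.8) = 78.8 m

Phase 2 (accelerating): v₀ = 21.0 m/s, a = 5 m/s².
v = v₀ + at = 21.0 + (5)(9) = 66.0 m/s
Δx = v₀t + ½at² = 21.0·9 + 0.5·5·9² = 392 m
Speed at end of phase 2 = 66.0 m/s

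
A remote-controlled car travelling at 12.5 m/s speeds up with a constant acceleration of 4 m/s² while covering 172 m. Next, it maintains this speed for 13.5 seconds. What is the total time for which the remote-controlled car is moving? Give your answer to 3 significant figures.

20.2 s

Phase 1 (accelerating): v₀ = 12.5 m/s, a = 4 m/s².
v² = v₀² + 2aΔx = 12.5² + 2·4·172 = 1530 → v = 39.1 m/s
t = (v − v₀)/a = (39.1 − 12.5)/4 = 6.66 s

Phase 2 (constant speed): v₀ = 39.1 m/s, a = 0 m/s².
v = v₀ + at = 39.1 + (0)(13.5) = 39.1 m/s
Δx = v₀t + ½at² = 39.1·13.5 + 0.5·0·13.5² = 528 m
Total time = 6.66 + 13.5 = 20.2 s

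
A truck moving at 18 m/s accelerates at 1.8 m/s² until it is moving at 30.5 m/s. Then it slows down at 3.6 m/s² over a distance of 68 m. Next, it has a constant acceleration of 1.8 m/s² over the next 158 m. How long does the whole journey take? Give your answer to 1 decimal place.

Phase 1 (accelerating): v₀ = 18.0 m/s, a = 1.8 m/s².
v = v₀ + at → t = (30.5 − 18.0) / 1.8 = 6.94 s
v² = v₀² + 2aΔx → Δx = (30.5² − 18.0²)/(2·1.8) = 168 m

Phase 2 (decelerating): v₀ = 30.5 m/s, a = -3.6 m/s².
v² = v₀² + 2aΔx = 30.5² + 2·-3.6·68 = 441 → v = 21.0 m/s
t = (v − v₀)/a = (21.0 − 30.5)/-3.6 = 2.64 s

Phase 3 (accelerating): v₀ = 21.0 m/s, a = 1.8 m/s².
v² = v₀² + 2aΔx = 21.0² + 2·1.8·158 = 1010 → v = 31.8 m/s
t = (v − v₀)/a = (31.8 − 21.0)/1.8 = 5.99 s
Total time = 6.94 + 2.64 + 5.99 = 15.6 s

15.6 s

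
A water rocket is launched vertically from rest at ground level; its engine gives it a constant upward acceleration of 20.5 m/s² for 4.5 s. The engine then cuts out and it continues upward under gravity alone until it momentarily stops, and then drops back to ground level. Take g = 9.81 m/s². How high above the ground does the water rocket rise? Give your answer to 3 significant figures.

641 m

Phase 1 (powered ascent): v₀ = 0 m/s, a = 20.5 m/s².
v = v₀ + at = 0 + (20.5)(4.5) = 92.2 m/s
Δx = v₀t + ½at² = 0·4.5 + 0.5·20.5·4.5² = 208 m

Phase 2 (coasting upward): v₀ = 92.2 m/s, a = -9.81 m/s².
v = v₀ + at → t = (0 − 92.2) / -9.81 = 9.40 s
v² = v₀² + 2aΔx → Δx = (0² − 92.2²)/(2·-9.81) = 434 m
Maximum height = 208 + 434 = 641 m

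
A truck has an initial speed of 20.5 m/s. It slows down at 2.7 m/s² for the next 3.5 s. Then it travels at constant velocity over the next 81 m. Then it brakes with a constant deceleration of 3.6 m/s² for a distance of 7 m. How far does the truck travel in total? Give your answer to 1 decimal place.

143.2 m

Phase 1 (decelerating): v₀ = 20.5 m/s, a = -2.7 m/s².
v = v₀ + at = 20.5 + (-2.7)(3.5) = 11.0 m/s
Δx = v₀t + ½at² = 20.5·3.5 + 0.5·-2.7·3.5² = 55.2 m

Phase 2 (constant speed): v₀ = 11.0 m/s, a = 0 m/s².
Constant speed: t = d/v = 81/11.0 = 7.33 s

Phase 3 (decelerating): v₀ = 11.0 m/s, a = -3.6 m/s².
v² = v₀² + 2aΔx = 11.0² + 2·-3.6·7 = 71.7 → v = 8.47 m/s
t = (v − v₀)/a = (8.47 − 11.0)/-3.6 = 0.717 s
Total distance = 55.2 + 81.0 + 7.00 = 143 m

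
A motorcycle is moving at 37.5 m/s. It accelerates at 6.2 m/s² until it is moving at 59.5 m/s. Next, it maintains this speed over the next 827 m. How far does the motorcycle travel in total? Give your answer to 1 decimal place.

Phase 1 (accelerating): v₀ = 37.5 m/s, a = 6.2 m/s².
v = v₀ + at → t = (59.5 − 37.5) / 6.2 = 3.55 s
v² = v₀² + 2aΔx → Δx = (59.5² − 37.5²)/(2·6.2) = 172 m

Phase 2 (constant speed): v₀ = 59.5 m/s, a = 0 m/s².
Constant speed: t = d/v = 827/59.5 = 13.9 s
Total distance = 172 + 827 = 999 m

999.1 m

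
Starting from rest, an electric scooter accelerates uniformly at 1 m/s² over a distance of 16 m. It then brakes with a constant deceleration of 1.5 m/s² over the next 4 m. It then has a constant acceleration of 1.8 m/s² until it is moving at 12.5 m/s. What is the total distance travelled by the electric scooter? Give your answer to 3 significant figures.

Phase 1 (accelerating): v₀ = 0 m/s, a = 1 m/s².
v² = v₀² + 2aΔx = 0² + 2·1·16 = 32.0 → v = 5.66 m/s
t = (v − v₀)/a = (5.66 − 0)/1 = 5.66 s

Phase 2 (decelerating): v₀ = 5.66 m/s, a = -1.5 m/s².
v² = v₀² + 2aΔx = 5.66² + 2·-1.5·4 = 20.0 → v = 4.47 m/s
t = (v − v₀)/a = (4.47 − 5.66)/-1.5 = 0.790 s

Phase 3 (accelerating): v₀ = 4.47 m/s, a = 1.8 m/s².
v = v₀ + at → t = (12.5 − 4.47) / 1.8 = 4.46 s
v² = v₀² + 2aΔx → Δx = (12.5² − 4.47²)/(2·1.8) = 37.8 m
Total distance = 16.0 + 4.00 + 37.8 = 57.8 m

57.8 m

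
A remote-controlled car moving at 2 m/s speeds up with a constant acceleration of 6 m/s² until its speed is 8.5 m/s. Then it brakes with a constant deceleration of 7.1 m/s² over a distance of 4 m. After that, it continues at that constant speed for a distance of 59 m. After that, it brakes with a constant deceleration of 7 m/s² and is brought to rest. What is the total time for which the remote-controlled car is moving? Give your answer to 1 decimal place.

Phase 1 (accelerating): v₀ = 2.00 m/s, a = 6 m/s².
v = v₀ + at → t = (8.5 − 2.00) / 6 = 1.08 s
v² = v₀² + 2aΔx → Δx = (8.5² − 2.00²)/(2·6) = 5.69 m

Phase 2 (decelerating): v₀ = 8.50 m/s, a = -7.1 m/s².
v² = v₀² + 2aΔx = 8.50² + 2·-7.1·4 = 15.5 → v = 3.93 m/s
t = (v − v₀)/a = (3.93 − 8.50)/-7.1 = 0.644 s

Phase 3 (constant speed): v₀ = 3.93 m/s, a = 0 m/s².
Constant speed: t = d/v = 59/3.93 = 15.0 s

Phase 4 (decelerating): v₀ = 3.93 m/s, a = -7 m/s².
v = v₀ + at → t = (0 − 3.93) / -7 = 0.562 s
v² = v₀² + 2aΔx → Δx = (0² − 3.93²)/(2·-7) = 1.10 m
Total time = 1.08 + 0.644 + 15.0 + 0.562 = 17.3 s

17.3 s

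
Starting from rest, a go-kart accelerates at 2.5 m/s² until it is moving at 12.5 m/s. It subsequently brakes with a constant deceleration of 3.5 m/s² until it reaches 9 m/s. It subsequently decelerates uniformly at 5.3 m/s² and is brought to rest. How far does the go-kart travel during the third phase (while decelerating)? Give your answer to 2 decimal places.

7.64 m

Phase 1 (accelerating): v₀ = 0 m/s, a = 2.5 m/s².
v = v₀ + at → t = (12.5 − 0) / 2.5 = 5.00 s
v² = v₀² + 2aΔx → Δx = (12.5² − 0²)/(2·2.5) = 31.2 m

Phase 2 (decelerating): v₀ = 12.5 m/s, a = -3.5 m/s².
v = v₀ + at → t = (9 − 12.5) / -3.5 = 1.00 s
v² = v₀² + 2aΔx → Δx = (9² − 12.5²)/(2·-3.5) = 10.8 m

Phase 3 (decelerating): v₀ = 9.00 m/s, a = -5.3 m/s².
v = v₀ + at → t = (0 − 9.00) / -5.3 = 1.70 s
v² = v₀² + 2aΔx → Δx = (0² − 9.00²)/(2·-5.3) = 7.64 m
Distance in phase 3 = 7.64 m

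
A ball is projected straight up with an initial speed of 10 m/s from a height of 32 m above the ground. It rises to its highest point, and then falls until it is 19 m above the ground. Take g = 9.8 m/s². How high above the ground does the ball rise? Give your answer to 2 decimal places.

37.10 m

Phase 1 (rising): v₀ = 10.0 m/s, a = -9.8 m/s².
v = v₀ + at → t = (0 − 10.0) / -9.8 = 1.02 s
v² = v₀² + 2aΔx → Δx = (0² − 10.0²)/(2·-9.8) = 5.10 m
Maximum height = 32 + 5.10 = 37.1 m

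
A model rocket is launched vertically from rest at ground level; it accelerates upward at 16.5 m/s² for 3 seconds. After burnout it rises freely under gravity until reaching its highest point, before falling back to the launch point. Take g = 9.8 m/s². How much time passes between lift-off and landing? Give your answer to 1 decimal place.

14.4 s

Phase 1 (powered ascent): v₀ = 0 m/s, a = 16.5 m/s².
v = v₀ + at = 0 + (16.5)(3) = 49.5 m/s
Δx = v₀t + ½at² = 0·3 + 0.5·16.5·3² = 74.2 m

Phase 2 (coasting upward): v₀ = 49.5 m/s, a = -9.8 m/s².
v = v₀ + at → t = (0 − 49.5) / -9.8 = 5.05 s
v² = v₀² + 2aΔx → Δx = (0² − 49.5²)/(2·-9.8) = 125 m

Phase 3 (free fall): v₀ = 0 m/s, a = -9.8 m/s².
Falls 199 m from rest: t = √(2·199/9.8) = 6.38 s; v = g·t = 62.5 m/s.
Total time = 3.00 + 5.05 + 6.38 = 14.4 s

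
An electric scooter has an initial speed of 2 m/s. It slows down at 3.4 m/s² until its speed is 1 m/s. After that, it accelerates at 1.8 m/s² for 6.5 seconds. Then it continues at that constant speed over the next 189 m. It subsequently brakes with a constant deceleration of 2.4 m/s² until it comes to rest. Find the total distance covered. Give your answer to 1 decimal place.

Phase 1 (decelerating): v₀ = 2.00 m/s, a = -3.4 m/s².
v = v₀ + at → t = (1 − 2.00) / -3.4 = 0.294 s
v² = v₀² + 2aΔx → Δx = (1² − 2.00²)/(2·-3.4) = 0.441 m

Phase 2 (accelerating): v₀ = 1.00 m/s, a = 1.8 m/s².
v = v₀ + at = 1.00 + (1.8)(6.5) = 12.7 m/s
Δx = v₀t + ½at² = 1.00·6.5 + 0.5·1.8·6.5² = 44.5 m

Phase 3 (constant speed): v₀ = 12.7 m/s, a = 0 m/s².
Constant speed: t = d/v = 189/12.7 = 14.9 s

Phase 4 (decelerating): v₀ = 12.7 m/s, a = -2.4 m/s².
v = v₀ + at → t = (0 − 12.7) / -2.4 = 5.29 s
v² = v₀² + 2aΔx → Δx = (0² − 12.7²)/(2·-2.4) = 33.6 m
Total distance = 0.441 + 44.5 + 189 + 33.6 = 268 m

267.6 m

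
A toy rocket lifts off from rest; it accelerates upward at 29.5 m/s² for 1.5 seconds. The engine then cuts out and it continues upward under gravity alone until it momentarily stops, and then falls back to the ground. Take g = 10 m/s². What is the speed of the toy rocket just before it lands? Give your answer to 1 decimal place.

Phase 1 (powered ascent): v₀ = 0 m/s, a = 29.5 m/s².
v = v₀ + at = 0 + (29.5)(1.5) = 44.2 m/s
Δx = v₀t + ½at² = 0·1.5 + 0.5·29.5·1.5² = 33.2 m

Phase 2 (coasting upward): v₀ = 44.2 m/s, a = -10 m/s².
v = v₀ + at → t = (0 − 44.2) / -10 = 4.42 s
v² = v₀² + 2aΔx → Δx = (0² − 44.2²)/(2·-10) = 97.9 m

Phase 3 (free fall): v₀ = 0 m/s, a = -10 m/s².
Falls 131 m from rest: t = √(2·131/10) = 5.12 s; v = g·t = 51.2 m/s.
Impact speed = 51.2 m/s

51.2 m/s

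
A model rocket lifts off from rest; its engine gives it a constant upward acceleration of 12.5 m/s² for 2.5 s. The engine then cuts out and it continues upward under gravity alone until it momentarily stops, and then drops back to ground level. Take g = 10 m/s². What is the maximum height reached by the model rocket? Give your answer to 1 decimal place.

87.9 m

Phase 1 (powered ascent): v₀ = 0 m/s, a = 12.5 m/s².
v = v₀ + at = 0 + (12.5)(2.5) = 31.2 m/s
Δx = v₀t + ½at² = 0·2.5 + 0.5·12.5·2.5² = 39.1 m

Phase 2 (coasting upward): v₀ = 31.2 m/s, a = -10 m/s².
v = v₀ + at → t = (0 − 31.2) / -10 = 3.12 s
v² = v₀² + 2aΔx → Δx = (0² − 31.2²)/(2·-10) = 48.8 m
Maximum height = 39.1 + 48.8 = 87.9 m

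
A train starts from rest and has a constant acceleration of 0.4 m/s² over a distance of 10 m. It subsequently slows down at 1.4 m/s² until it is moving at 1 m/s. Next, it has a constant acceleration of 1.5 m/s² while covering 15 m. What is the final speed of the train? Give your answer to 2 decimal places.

6.78 m/s

Phase 1 (accelerating): v₀ = 0 m/s, a = 0.4 m/s².
v² = v₀² + 2aΔx = 0² + 2·0.4·10 = 8.00 → v = 2.83 m/s
t = (v − v₀)/a = (2.83 − 0)/0.4 = 7.07 s

Phase 2 (decelerating): v₀ = 2.83 m/s, a = -1.4 m/s².
v = v₀ + at → t = (1 − 2.83) / -1.4 = 1.31 s
v² = v₀² + 2aΔx → Δx = (1² − 2.83²)/(2·-1.4) = 2.50 m

Phase 3 (accelerating): v₀ = 1.00 m/s, a = 1.5 m/s².
v² = v₀² + 2aΔx = 1.00² + 2·1.5·15 = 46.0 → v = 6.78 m/s
t = (v − v₀)/a = (6.78 − 1.00)/1.5 = 3.85 s
Final speed = 6.78 m/s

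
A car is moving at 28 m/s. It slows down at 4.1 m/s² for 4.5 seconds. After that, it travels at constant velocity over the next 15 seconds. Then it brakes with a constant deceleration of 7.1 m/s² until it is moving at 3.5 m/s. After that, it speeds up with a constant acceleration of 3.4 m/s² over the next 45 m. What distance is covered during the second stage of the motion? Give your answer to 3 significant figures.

Phase 1 (decelerating): v₀ = 28.0 m/s, a = -4.1 m/s².
v = v₀ + at = 28.0 + (-4.1)(4.5) = 9.55 m/s
Δx = v₀t + ½at² = 28.0·4.5 + 0.5·-4.1·4.5² = 84.5 m

Phase 2 (constant speed): v₀ = 9.55 m/s, a = 0 m/s².
v = v₀ + at = 9.55 + (0)(15) = 9.55 m/s
Δx = v₀t + ½at² = 9.55·15 + 0.5·0·15² = 143 m
Distance in phase 2 = 143 m

143 m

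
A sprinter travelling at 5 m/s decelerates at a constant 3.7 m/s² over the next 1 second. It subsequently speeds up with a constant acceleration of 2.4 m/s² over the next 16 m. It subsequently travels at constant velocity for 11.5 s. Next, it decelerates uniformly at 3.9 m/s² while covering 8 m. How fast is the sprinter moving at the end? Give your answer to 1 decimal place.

4.0 m/s

Phase 1 (decelerating): v₀ = 5.00 m/s, a = -3.7 m/s².
v = v₀ + at = 5.00 + (-3.7)(1) = 1.30 m/s
Δx = v₀t + ½at² = 5.00·1 + 0.5·-3.7·1² = 3.15 m

Phase 2 (accelerating): v₀ = 1.30 m/s, a = 2.4 m/s².
v² = v₀² + 2aΔx = 1.30² + 2·2.4·16 = 78.5 → v = 8.86 m/s
t = (v − v₀)/a = (8.86 − 1.30)/2.4 = 3.15 s

Phase 3 (constant speed): v₀ = 8.86 m/s, a = 0 m/s².
v = v₀ + at = 8.86 + (0)(11.5) = 8.86 m/s
Δx = v₀t + ½at² = 8.86·11.5 + 0.5·0·11.5² = 102 m

Phase 4 (decelerating): v₀ = 8.86 m/s, a = -3.9 m/s².
v² = v₀² + 2aΔx = 8.86² + 2·-3.9·8 = 16.1 → v = 4.01 m/s
t = (v − v₀)/a = (4.01 − 8.86)/-3.9 = 1.24 s
Final speed = 4.01 m/s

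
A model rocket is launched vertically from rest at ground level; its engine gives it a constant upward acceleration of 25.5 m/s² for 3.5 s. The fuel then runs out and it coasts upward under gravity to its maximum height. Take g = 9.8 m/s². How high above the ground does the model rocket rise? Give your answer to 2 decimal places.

Phase 1 (powered ascent): v₀ = 0 m/s, a = 25.5 m/s².
v = v₀ + at = 0 + (25.5)(3.5) = 89.2 m/s
Δx = v₀t + ½at² = 0·3.5 + 0.5·25.5·3.5² = 156 m

Phase 2 (coasting upward): v₀ = 89.2 m/s, a = -9.8 m/s².
v = v₀ + at → t = (0 − 89.2) / -9.8 = 9.11 s
v² = v₀² + 2aΔx → Δx = (0² − 89.2²)/(2·-9.8) = 406 m
Maximum height = 156 + 406 = 563 m

562.59 m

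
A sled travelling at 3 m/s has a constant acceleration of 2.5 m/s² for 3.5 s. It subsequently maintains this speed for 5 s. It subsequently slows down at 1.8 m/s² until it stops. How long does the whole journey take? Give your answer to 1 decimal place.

15.0 s

Phase 1 (accelerating): v₀ = 3.00 m/s, a = 2.5 m/s².
v = v₀ + at = 3.00 + (2.5)(3.5) = 11.8 m/s
Δx = v₀t + ½at² = 3.00·3.5 + 0.5·2.5·3.5² = 25.8 m

Phase 2 (constant speed): v₀ = 11.8 m/s, a = 0 m/s².
v = v₀ + at = 11.8 + (0)(5) = 11.8 m/s
Δx = v₀t + ½at² = 11.8·5 + 0.5·0·5² = 58.8 m

Phase 3 (decelerating): v₀ = 11.8 m/s, a = -1.8 m/s².
v = v₀ + at → t = (0 − 11.8) / -1.8 = 6.53 s
v² = v₀² + 2aΔx → Δx = (0² − 11.8²)/(2·-1.8) = 38.4 m
Total time = 3.50 + 5.00 + 6.53 = 15.0 s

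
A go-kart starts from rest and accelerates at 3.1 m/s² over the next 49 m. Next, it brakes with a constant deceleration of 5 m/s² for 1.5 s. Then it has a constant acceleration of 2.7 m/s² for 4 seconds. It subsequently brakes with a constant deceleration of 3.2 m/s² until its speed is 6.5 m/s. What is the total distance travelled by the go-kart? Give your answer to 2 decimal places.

191.38 m

Phase 1 (accelerating): v₀ = 0 m/s, a = 3.1 m/s².
v² = v₀² + 2aΔx = 0² + 2·3.1·49 = 304 → v = 17.4 m/s
t = (v − v₀)/a = (17.4 − 0)/3.1 = 5.62 s

Phase 2 (decelerating): v₀ = 17.4 m/s, a = -5 m/s².
v = v₀ + at = 17.4 + (-5)(1.5) = 9.93 m/s
Δx = v₀t + ½at² = 17.4·1.5 + 0.5·-5·1.5² = 20.5 m

Phase 3 (accelerating): v₀ = 9.93 m/s, a = 2.7 m/s².
v = v₀ + at = 9.93 + (2.7)(4) = 20.7 m/s
Δx = v₀t + ½at² = 9.93·4 + 0.5·2.7·4² = 61.3 m

Phase 4 (decelerating): v₀ = 20.7 m/s, a = -3.2 m/s².
v = v₀ + at → t = (6.5 − 20.7) / -3.2 = 4.45 s
v² = v₀² + 2aΔx → Δx = (6.5² − 20.7²)/(2·-3.2) = 60.5 m
Total distance = 49.0 + 20.5 + 61.3 + 60.5 = 191 m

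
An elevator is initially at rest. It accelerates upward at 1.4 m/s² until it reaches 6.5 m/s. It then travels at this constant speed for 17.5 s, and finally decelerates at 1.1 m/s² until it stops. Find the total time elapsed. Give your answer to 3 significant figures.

Phase 1 (accelerating): v₀ = 0 m/s, a = 1.4 m/s².
v = v₀ + at → t = (6.5 − 0) / 1.4 = 4.64 s
v² = v₀² + 2aΔx → Δx = (6.5² − 0²)/(2·1.4) = 15.1 m

Phase 2 (constant speed): v₀ = 6.50 m/s, a = 0 m/s².
v = v₀ + at = 6.50 + (0)(17.5) = 6.50 m/s
Δx = v₀t + ½at² = 6.50·17.5 + 0.5·0·17.5² = 114 m

Phase 3 (decelerating): v₀ = 6.50 m/s, a = -1.1 m/s².
v = v₀ + at → t = (0 − 6.50) / -1.1 = 5.91 s
v² = v₀² + 2aΔx → Δx = (0² − 6.50²)/(2·-1.1) = 19.2 m
Total time = 4.64 + 17.5 + 5.91 = 28.1 s

28.1 s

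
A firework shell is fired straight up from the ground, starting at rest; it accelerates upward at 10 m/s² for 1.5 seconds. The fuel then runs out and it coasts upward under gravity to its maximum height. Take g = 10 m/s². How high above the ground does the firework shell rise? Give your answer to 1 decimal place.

Phase 1 (powered ascent): v₀ = 0 m/s, a = 10 m/s².
v = v₀ + at = 0 + (10)(1.5) = 15.0 m/s
Δx = v₀t + ½at² = 0·1.5 + 0.5·10·1.5² = 11.2 m

Phase 2 (coasting upward): v₀ = 15.0 m/s, a = -10 m/s².
v = v₀ + at → t = (0 − 15.0) / -10 = 1.50 s
v² = v₀² + 2aΔx → Δx = (0² − 15.0²)/(2·-10) = 11.2 m
Maximum height = 11.2 + 11.2 = 22.5 m

22.5 m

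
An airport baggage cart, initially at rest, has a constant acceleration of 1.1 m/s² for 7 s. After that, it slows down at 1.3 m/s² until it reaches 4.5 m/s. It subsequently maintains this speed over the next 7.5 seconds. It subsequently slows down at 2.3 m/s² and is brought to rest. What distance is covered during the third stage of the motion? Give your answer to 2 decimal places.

Phase 1 (accelerating): v₀ = 0 m/s, a = 1.1 m/s².
v = v₀ + at = 0 + (1.1)(7) = 7.70 m/s
Δx = v₀t + ½at² = 0·7 + 0.5·1.1·7² = 27.0 m

Phase 2 (decelerating): v₀ = 7.70 m/s, a = -1.3 m/s².
v = v₀ + at → t = (4.5 − 7.70) / -1.3 = 2.46 s
v² = v₀² + 2aΔx → Δx = (4.5² − 7.70²)/(2·-1.3) = 15.0 m

Phase 3 (constant speed): v₀ = 4.50 m/s, a = 0 m/s².
v = v₀ + at = 4.50 + (0)(7.5) = 4.50 m/s
Δx = v₀t + ½at² = 4.50·7.5 + 0.5·0·7.5² = 33.8 m
Distance in phase 3 = 33.8 m

33.75 m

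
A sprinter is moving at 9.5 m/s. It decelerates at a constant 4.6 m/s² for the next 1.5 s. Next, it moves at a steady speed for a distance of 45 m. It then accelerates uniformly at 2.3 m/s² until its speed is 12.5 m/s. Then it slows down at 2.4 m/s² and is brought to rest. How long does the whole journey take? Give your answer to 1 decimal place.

Phase 1 (decelerating): v₀ = 9.50 m/s, a = -4.6 m/s².
v = v₀ + at = 9.50 + (-4.6)(1.5) = 2.60 m/s
Δx = v₀t + ½at² = 9.50·1.5 + 0.5·-4.6·1.5² = 9.07 m

Phase 2 (constant speed): v₀ = 2.60 m/s, a = 0 m/s².
Constant speed: t = d/v = 45/2.60 = 17.3 s

Phase 3 (accelerating): v₀ = 2.60 m/s, a = 2.3 m/s².
v = v₀ + at → t = (12.5 − 2.60) / 2.3 = 4.30 s
v² = v₀² + 2aΔx → Δx = (12.5² − 2.60²)/(2·2.3) = 32.5 m

Phase 4 (decelerating): v₀ = 12.5 m/s, a = -2.4 m/s².
v = v₀ + at → t = (0 − 12.5) / -2.4 = 5.21 s
v² = v₀² + 2aΔx → Δx = (0² − 12.5²)/(2·-2.4) = 32.6 m
Total time = 1.50 + 17.3 + 4.30 + 5.21 = 28.3 s

28.3 s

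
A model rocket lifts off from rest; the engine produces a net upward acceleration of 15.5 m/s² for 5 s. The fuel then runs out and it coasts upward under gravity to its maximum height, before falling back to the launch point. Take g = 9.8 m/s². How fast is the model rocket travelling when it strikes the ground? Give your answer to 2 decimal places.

Phase 1 (powered ascent): v₀ = 0 m/s, a = 15.5 m/s².
v = v₀ + at = 0 + (15.5)(5) = 77.5 m/s
Δx = v₀t + ½at² = 0·5 + 0.5·15.5·5² = 194 m

Phase 2 (coasting upward): v₀ = 77.5 m/s, a = -9.8 m/s².
v = v₀ + at → t = (0 − 77.5) / -9.8 = 7.91 s
v² = v₀² + 2aΔx → Δx = (0² − 77.5²)/(2·-9.8) = 306 m

Phase 3 (free fall): v₀ = 0 m/s, a = -9.8 m/s².
Falls 500 m from rest: t = √(2·500/9.8) = 10.1 s; v = g·t = 99.0 m/s.
Impact speed = 99.0 m/s

99.01 m/s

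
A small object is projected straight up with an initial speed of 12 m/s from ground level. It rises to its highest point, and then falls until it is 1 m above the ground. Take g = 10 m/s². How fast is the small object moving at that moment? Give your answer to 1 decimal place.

Phase 1 (rising): v₀ = 12.0 m/s, a = -10 m/s².
v = v₀ + at → t = (0 − 12.0) / -10 = 1.20 s
v² = v₀² + 2aΔx → Δx = (0² − 12.0²)/(2·-10) = 7.20 m

Phase 2 (falling): v₀ = 0 m/s, a = -10 m/s².
Falls 6.20 m from rest: t = √(2·6.20/10) = 1.11 s; v = g·t = 11.1 m/s.
Final speed = 11.1 m/s

11.1 m/s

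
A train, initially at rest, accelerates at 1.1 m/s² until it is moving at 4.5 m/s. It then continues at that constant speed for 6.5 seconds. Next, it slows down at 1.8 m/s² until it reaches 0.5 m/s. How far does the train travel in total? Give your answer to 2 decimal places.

44.01 m

Phase 1 (accelerating): v₀ = 0 m/s, a = 1.1 m/s².
v = v₀ + at → t = (4.5 − 0) / 1.1 = 4.09 s
v² = v₀² + 2aΔx → Δx = (4.5² − 0²)/(2·1.1) = 9.20 m

Phase 2 (constant speed): v₀ = 4.50 m/s, a = 0 m/s².
v = v₀ + at = 4.50 + (0)(6.5) = 4.50 m/s
Δx = v₀t + ½at² = 4.50·6.5 + 0.5·0·6.5² = 29.2 m

Phase 3 (decelerating): v₀ = 4.50 m/s, a = -1.8 m/s².
v = v₀ + at → t = (0.5 − 4.50) / -1.8 = 2.22 s
v² = v₀² + 2aΔx → Δx = (0.5² − 4.50²)/(2·-1.8) = 5.56 m
Total distance = 9.20 + 29.2 + 5.56 = 44.0 m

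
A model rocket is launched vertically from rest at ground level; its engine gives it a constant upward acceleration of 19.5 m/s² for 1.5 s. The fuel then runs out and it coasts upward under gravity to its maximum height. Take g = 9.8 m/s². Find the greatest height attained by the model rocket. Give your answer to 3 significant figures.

65.6 m

Phase 1 (powered ascent): v₀ = 0 m/s, a = 19.5 m/s².
v = v₀ + at = 0 + (19.5)(1.5) = 29.2 m/s
Δx = v₀t + ½at² = 0·1.5 + 0.5·19.5·1.5² = 21.9 m

Phase 2 (coasting upward): v₀ = 29.2 m/s, a = -9.8 m/s².
v = v₀ + at → t = (0 − 29.2) / -9.8 = 2.98 s
v² = v₀² + 2aΔx → Δx = (0² − 29.2²)/(2·-9.8) = 43.7 m
Maximum height = 21.9 + 43.7 = 65.6 m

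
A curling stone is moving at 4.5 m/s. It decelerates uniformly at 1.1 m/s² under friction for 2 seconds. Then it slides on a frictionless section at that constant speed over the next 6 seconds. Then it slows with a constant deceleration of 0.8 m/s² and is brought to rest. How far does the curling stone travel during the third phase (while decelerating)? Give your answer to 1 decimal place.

3.3 m

Phase 1 (decelerating): v₀ = 4.50 m/s, a = -1.1 m/s².
v = v₀ + at = 4.50 + (-1.1)(2) = 2.30 m/s
Δx = v₀t + ½at² = 4.50·2 + 0.5·-1.1·2² = 6.80 m

Phase 2 (constant speed): v₀ = 2.30 m/s, a = 0 m/s².
v = v₀ + at = 2.30 + (0)(6) = 2.30 m/s
Δx = v₀t + ½at² = 2.30·6 + 0.5·0·6² = 13.8 m

Phase 3 (decelerating): v₀ = 2.30 m/s, a = -0.8 m/s².
v = v₀ + at → t = (0 − 2.30) / -0.8 = 2.87 s
v² = v₀² + 2aΔx → Δx = (0² − 2.30²)/(2·-0.8) = 3.31 m
Distance in phase 3 = 3.31 m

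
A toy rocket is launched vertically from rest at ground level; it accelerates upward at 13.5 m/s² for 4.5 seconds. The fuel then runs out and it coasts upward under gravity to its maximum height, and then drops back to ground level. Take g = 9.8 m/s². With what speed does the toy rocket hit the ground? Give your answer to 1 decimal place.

79.8 m/s

Phase 1 (powered ascent): v₀ = 0 m/s, a = 13.5 m/s².
v = v₀ + at = 0 + (13.5)(4.5) = 60.8 m/s
Δx = v₀t + ½at² = 0·4.5 + 0.5·13.5·4.5² = 137 m

Phase 2 (coasting upward): v₀ = 60.8 m/s, a = -9.8 m/s².
v = v₀ + at → t = (0 − 60.8) / -9.8 = 6.20 s
v² = v₀² + 2aΔx → Δx = (0² − 60.8²)/(2·-9.8) = 188 m

Phase 3 (free fall): v₀ = 0 m/s, a = -9.8 m/s².
Falls 325 m from rest: t = √(2·325/9.8) = 8.14 s; v = g·t = 79.8 m/s.
Impact speed = 79.8 m/s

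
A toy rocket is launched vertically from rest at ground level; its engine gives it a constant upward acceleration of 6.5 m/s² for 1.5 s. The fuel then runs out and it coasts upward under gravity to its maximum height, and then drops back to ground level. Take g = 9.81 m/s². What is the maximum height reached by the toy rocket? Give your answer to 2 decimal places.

12.16 m

Phase 1 (powered ascent): v₀ = 0 m/s, a = 6.5 m/s².
v = v₀ + at = 0 + (6.5)(1.5) = 9.75 m/s
Δx = v₀t + ½at² = 0·1.5 + 0.5·6.5·1.5² = 7.31 m

Phase 2 (coasting upward): v₀ = 9.75 m/s, a = -9.81 m/s².
v = v₀ + at → t = (0 − 9.75) / -9.81 = 0.994 s
v² = v₀² + 2aΔx → Δx = (0² − 9.75²)/(2·-9.81) = 4.85 m
Maximum height = 7.31 + 4.85 = 12.2 m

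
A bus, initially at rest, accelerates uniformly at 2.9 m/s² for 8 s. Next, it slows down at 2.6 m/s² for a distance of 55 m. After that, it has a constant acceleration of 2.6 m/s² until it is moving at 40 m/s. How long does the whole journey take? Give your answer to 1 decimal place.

Phase 1 (accelerating): v₀ = 0 m/s, a = 2.9 m/s².
v = v₀ + at = 0 + (2.9)(8) = 23.2 m/s
Δx = v₀t + ½at² = 0·8 + 0.5·2.9·8² = 92.8 m

Phase 2 (decelerating): v₀ = 23.2 m/s, a = -2.6 m/s².
v² = v₀² + 2aΔx = 23.2² + 2·-2.6·55 = 252 → v = 15.9 m/s
t = (v − v₀)/a = (15.9 − 23.2)/-2.6 = 2.81 s

Phase 3 (accelerating): v₀ = 15.9 m/s, a = 2.6 m/s².
v = v₀ + at → t = (40 − 15.9) / 2.6 = 9.28 s
v² = v₀² + 2aΔx → Δx = (40² − 15.9²)/(2·2.6) = 259 m
Total time = 8.00 + 2.81 + 9.28 = 20.1 s

20.1 s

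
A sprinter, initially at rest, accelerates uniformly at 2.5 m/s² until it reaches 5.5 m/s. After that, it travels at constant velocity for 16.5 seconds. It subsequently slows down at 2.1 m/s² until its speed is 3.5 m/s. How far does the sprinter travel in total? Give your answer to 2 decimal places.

101.09 m

Phase 1 (accelerating): v₀ = 0 m/s, a = 2.5 m/s².
v = v₀ + at → t = (5.5 − 0) / 2.5 = 2.20 s
v² = v₀² + 2aΔx → Δx = (5.5² − 0²)/(2·2.5) = 6.05 m

Phase 2 (constant speed): v₀ = 5.50 m/s, a = 0 m/s².
v = v₀ + at = 5.50 + (0)(16.5) = 5.50 m/s
Δx = v₀t + ½at² = 5.50·16.5 + 0.5·0·16.5² = 90.8 m

Phase 3 (decelerating): v₀ = 5.50 m/s, a = -2.1 m/s².
v = v₀ + at → t = (3.5 − 5.50) / -2.1 = 0.952 s
v² = v₀² + 2aΔx → Δx = (3.5² − 5.50²)/(2·-2.1) = 4.29 m
Total distance = 6.05 + 90.8 + 4.29 = 101 m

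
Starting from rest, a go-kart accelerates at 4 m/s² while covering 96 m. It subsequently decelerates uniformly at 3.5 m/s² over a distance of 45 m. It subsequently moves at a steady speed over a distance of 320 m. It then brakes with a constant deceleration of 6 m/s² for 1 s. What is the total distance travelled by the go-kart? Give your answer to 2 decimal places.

Phase 1 (accelerating): v₀ = 0 m/s, a = 4 m/s².
v² = v₀² + 2aΔx = 0² + 2·4·96 = 768 → v = 27.7 m/s
t = (v − v₀)/a = (27.7 − 0)/4 = 6.93 s

Phase 2 (decelerating): v₀ = 27.7 m/s, a = -3.5 m/s².
v² = v₀² + 2aΔx = 27.7² + 2·-3.5·45 = 453 → v = 21.3 m/s
t = (v − v₀)/a = (21.3 − 27.7)/-3.5 = 1.84 s

Phase 3 (constant speed): v₀ = 21.3 m/s, a = 0 m/s².
Constant speed: t = d/v = 320/21.3 = 15.0 s

Phase 4 (decelerating): v₀ = 21.3 m/s, a = -6 m/s².
v = v₀ + at = 21.3 + (-6)(1) = 15.3 m/s
Δx = v₀t + ½at² = 21.3·1 + 0.5·-6·1² = 18.3 m
Total distance = 96.0 + 45.0 + 320 + 18.3 = 479 m

479.28 m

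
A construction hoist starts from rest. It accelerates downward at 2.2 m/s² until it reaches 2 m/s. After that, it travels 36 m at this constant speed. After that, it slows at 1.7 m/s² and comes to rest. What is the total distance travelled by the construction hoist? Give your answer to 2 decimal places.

Phase 1 (accelerating): v₀ = 0 m/s, a = 2.2 m/s².
v = v₀ + at → t = (2 − 0) / 2.2 = 0.909 s
v² = v₀² + 2aΔx → Δx = (2² − 0²)/(2·2.2) = 0.909 m

Phase 2 (constant speed): v₀ = 2.00 m/s, a = 0 m/s².
Constant speed: t = d/v = 36/2.00 = 18.0 s

Phase 3 (decelerating): v₀ = 2.00 m/s, a = -1.7 m/s².
v = v₀ + at → t = (0 − 2.00) / -1.7 = 1.18 s
v² = v₀² + 2aΔx → Δx = (0² − 2.00²)/(2·-1.7) = 1.18 m
Total distance = 0.909 + 36.0 + 1.18 = 38.1 m

38.09 m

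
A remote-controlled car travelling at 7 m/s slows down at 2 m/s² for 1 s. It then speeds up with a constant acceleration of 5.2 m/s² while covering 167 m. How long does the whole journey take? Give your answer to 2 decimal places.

8.11 s

Phase 1 (decelerating): v₀ = 7.00 m/s, a = -2 m/s².
v = v₀ + at = 7.00 + (-2)(1) = 5.00 m/s
Δx = v₀t + ½at² = 7.00·1 + 0.5·-2·1² = 6.00 m

Phase 2 (accelerating): v₀ = 5.00 m/s, a = 5.2 m/s².
v² = v₀² + 2aΔx = 5.00² + 2·5.2·167 = 1760 → v = 42.0 m/s
t = (v − v₀)/a = (42.0 − 5.00)/5.2 = 7.11 s
Total time = 1.00 + 7.11 = 8.11 s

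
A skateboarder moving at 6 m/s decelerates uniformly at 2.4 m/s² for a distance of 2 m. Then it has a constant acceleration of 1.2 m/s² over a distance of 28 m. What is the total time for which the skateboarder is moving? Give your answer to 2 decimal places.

4.14 s

Phase 1 (decelerating): v₀ = 6.00 m/s, a = -2.4 m/s².
v² = v₀² + 2aΔx = 6.00² + 2·-2.4·2 = 26.4 → v = 5.14 m/s
t = (v − v₀)/a = (5.14 − 6.00)/-2.4 = 0.359 s

Phase 2 (accelerating): v₀ = 5.14 m/s, a = 1.2 m/s².
v² = v₀² + 2aΔx = 5.14² + 2·1.2·28 = 93.6 → v = 9.67 m/s
t = (v − v₀)/a = (9.67 − 5.14)/1.2 = 3.78 s
Total time = 0.359 + 3.78 = 4.14 s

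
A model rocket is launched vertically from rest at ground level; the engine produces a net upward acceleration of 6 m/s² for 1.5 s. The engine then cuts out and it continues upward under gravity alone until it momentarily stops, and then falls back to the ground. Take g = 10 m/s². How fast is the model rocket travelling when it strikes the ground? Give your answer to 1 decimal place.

14.7 m/s

Phase 1 (powered ascent): v₀ = 0 m/s, a = 6 m/s².
v = v₀ + at = 0 + (6)(1.5) = 9.00 m/s
Δx = v₀t + ½at² = 0·1.5 + 0.5·6·1.5² = 6.75 m

Phase 2 (coasting upward): v₀ = 9.00 m/s, a = -10 m/s².
v = v₀ + at → t = (0 − 9.00) / -10 = 0.900 s
v² = v₀² + 2aΔx → Δx = (0² − 9.00²)/(2·-10) = 4.05 m

Phase 3 (free fall): v₀ = 0 m/s, a = -10 m/s².
Falls 10.8 m from rest: t = √(2·10.8/10) = 1.47 s; v = g·t = 14.7 m/s.
Impact speed = 14.7 m/s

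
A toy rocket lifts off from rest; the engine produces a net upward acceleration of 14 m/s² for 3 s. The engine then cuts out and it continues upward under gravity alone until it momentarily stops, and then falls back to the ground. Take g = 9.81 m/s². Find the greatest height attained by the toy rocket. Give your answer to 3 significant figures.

Phase 1 (powered ascent): v₀ = 0 m/s, a = 14 m/s².
v = v₀ + at = 0 + (14)(3) = 42.0 m/s
Δx = v₀t + ½at² = 0·3 + 0.5·14·3² = 63.0 m

Phase 2 (coasting upward): v₀ = 42.0 m/s, a = -9.81 m/s².
v = v₀ + at → t = (0 − 42.0) / -9.81 = 4.28 s
v² = v₀² + 2aΔx → Δx = (0² − 42.0²)/(2·-9.81) = 89.9 m
Maximum height = 63.0 + 89.9 = 153 m

153 m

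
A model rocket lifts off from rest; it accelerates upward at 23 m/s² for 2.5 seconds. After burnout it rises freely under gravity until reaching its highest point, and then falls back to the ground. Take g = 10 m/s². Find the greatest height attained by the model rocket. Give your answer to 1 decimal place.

237.2 m

Phase 1 (powered ascent): v₀ = 0 m/s, a = 23 m/s².
v = v₀ + at = 0 + (23)(2.5) = 57.5 m/s
Δx = v₀t + ½at² = 0·2.5 + 0.5·23·2.5² = 71.9 m

Phase 2 (coasting upward): v₀ = 57.5 m/s, a = -10 m/s².
v = v₀ + at → t = (0 − 57.5) / -10 = 5.75 s
v² = v₀² + 2aΔx → Δx = (0² − 57.5²)/(2·-10) = 165 m
Maximum height = 71.9 + 165 = 237 m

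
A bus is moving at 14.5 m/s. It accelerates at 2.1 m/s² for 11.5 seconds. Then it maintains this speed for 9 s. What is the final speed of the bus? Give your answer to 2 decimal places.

Phase 1 (accelerating): v₀ = 14.5 m/s, a = 2.1 m/s².
v = v₀ + at = 14.5 + (2.1)(11.5) = 38.7 m/s
Δx = v₀t + ½at² = 14.5·11.5 + 0.5·2.1·11.5² = 306 m

Phase 2 (constant speed): v₀ = 38.7 m/s, a = 0 m/s².
v = v₀ + at = 38.7 + (0)(9) = 38.7 m/s
Δx = v₀t + ½at² = 38.7·9 + 0.5·0·9² = 348 m
Final speed = 38.7 m/s

38.65 m/s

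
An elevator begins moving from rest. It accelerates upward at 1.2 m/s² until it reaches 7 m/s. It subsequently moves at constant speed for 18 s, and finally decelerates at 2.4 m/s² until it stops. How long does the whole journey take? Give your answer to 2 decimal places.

26.75 s

Phase 1 (accelerating): v₀ = 0 m/s, a = 1.2 m/s².
v = v₀ + at → t = (7 − 0) / 1.2 = 5.83 s
v² = v₀² + 2aΔx → Δx = (7² − 0²)/(2·1.2) = 20.4 m

Phase 2 (constant speed): v₀ = 7.00 m/s, a = 0 m/s².
v = v₀ + at = 7.00 + (0)(18) = 7.00 m/s
Δx = v₀t + ½at² = 7.00·18 + 0.5·0·18² = 126 m

Phase 3 (decelerating): v₀ = 7.00 m/s, a = -2.4 m/s².
v = v₀ + at → t = (0 − 7.00) / -2.4 = 2.92 s
v² = v₀² + 2aΔx → Δx = (0² − 7.00²)/(2·-2.4) = 10.2 m
Total time = 5.83 + 18.0 + 2.92 = 26.8 s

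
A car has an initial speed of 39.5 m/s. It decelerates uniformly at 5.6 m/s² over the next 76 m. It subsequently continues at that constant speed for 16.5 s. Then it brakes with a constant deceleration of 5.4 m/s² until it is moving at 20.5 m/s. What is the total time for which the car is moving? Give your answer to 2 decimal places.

19.93 s

Phase 1 (decelerating): v₀ = 39.5 m/s, a = -5.6 m/s².
v² = v₀² + 2aΔx = 39.5² + 2·-5.6·76 = 709 → v = 26.6 m/s
t = (v − v₀)/a = (26.6 − 39.5)/-5.6 = 2.30 s

Phase 2 (constant speed): v₀ = 26.6 m/s, a = 0 m/s².
v = v₀ + at = 26.6 + (0)(16.5) = 26.6 m/s
Δx = v₀t + ½at² = 26.6·16.5 + 0.5·0·16.5² = 439 m

Phase 3 (decelerating): v₀ = 26.6 m/s, a = -5.4 m/s².
v = v₀ + at → t = (20.5 − 26.6) / -5.4 = 1.13 s
v² = v₀² + 2aΔx → Δx = (20.5² − 26.6²)/(2·-5.4) = 26.7 m
Total time = 2.30 + 16.5 + 1.13 = 19.9 s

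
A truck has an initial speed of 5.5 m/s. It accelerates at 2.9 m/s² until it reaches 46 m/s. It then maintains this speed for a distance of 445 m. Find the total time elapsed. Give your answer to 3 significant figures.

23.6 s

Phase 1 (accelerating): v₀ = 5.50 m/s, a = 2.9 m/s².
v = v₀ + at → t = (46 − 5.50) / 2.9 = 14.0 s
v² = v₀² + 2aΔx → Δx = (46² − 5.50²)/(2·2.9) = 360 m

Phase 2 (constant speed): v₀ = 46.0 m/s, a = 0 m/s².
Constant speed: t = d/v = 445/46.0 = 9.67 s
Total time = 14.0 + 9.67 = 23.6 s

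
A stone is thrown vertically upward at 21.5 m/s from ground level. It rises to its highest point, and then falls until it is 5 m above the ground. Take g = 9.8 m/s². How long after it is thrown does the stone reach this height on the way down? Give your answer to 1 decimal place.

Phase 1 (rising): v₀ = 21.5 m/s, a = -9.8 m/s².
v = v₀ + at → t = (0 − 21.5) / -9.8 = 2.19 s
v² = v₀² + 2aΔx → Δx = (0² − 21.5²)/(2·-9.8) = 23.6 m

Phase 2 (falling): v₀ = 0 m/s, a = -9.8 m/s².
Falls 18.6 m from rest: t = √(2·18.6/9.8) = 1.95 s; v = g·t = 19.1 m/s.
Total time = 2.19 + 1.95 = 4.14 s

4.1 s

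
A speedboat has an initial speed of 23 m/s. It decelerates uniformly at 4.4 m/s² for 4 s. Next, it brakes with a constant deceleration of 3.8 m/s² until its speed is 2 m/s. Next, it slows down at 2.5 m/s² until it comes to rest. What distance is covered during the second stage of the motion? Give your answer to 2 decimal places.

Phase 1 (decelerating): v₀ = 23.0 m/s, a = -4.4 m/s².
v = v₀ + at = 23.0 + (-4.4)(4) = 5.40 m/s
Δx = v₀t + ½at² = 23.0·4 + 0.5·-4.4·4² = 56.8 m

Phase 2 (decelerating): v₀ = 5.40 m/s, a = -3.8 m/s².
v = v₀ + at → t = (2 − 5.40) / -3.8 = 0.895 s
v² = v₀² + 2aΔx → Δx = (2² − 5.40²)/(2·-3.8) = 3.31 m
Distance in phase 2 = 3.31 m

3.31 m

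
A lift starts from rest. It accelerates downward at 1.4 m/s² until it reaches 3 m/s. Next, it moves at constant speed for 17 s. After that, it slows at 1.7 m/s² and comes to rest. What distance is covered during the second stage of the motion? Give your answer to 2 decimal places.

Phase 1 (accelerating): v₀ = 0 m/s, a = 1.4 m/s².
v = v₀ + at → t = (3 − 0) / 1.4 = 2.14 s
v² = v₀² + 2aΔx → Δx = (3² − 0²)/(2·1.4) = 3.21 m

Phase 2 (constant speed): v₀ = 3.00 m/s, a = 0 m/s².
v = v₀ + at = 3.00 + (0)(17) = 3.00 m/s
Δx = v₀t + ½at² = 3.00·17 + 0.5·0·17² = 51.0 m
Distance in phase 2 = 51.0 m

51.00 m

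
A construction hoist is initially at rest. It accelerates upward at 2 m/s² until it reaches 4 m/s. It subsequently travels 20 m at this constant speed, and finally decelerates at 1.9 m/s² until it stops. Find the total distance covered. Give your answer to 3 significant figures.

Phase 1 (accelerating): v₀ = 0 m/s, a = 2 m/s².
v = v₀ + at → t = (4 − 0) / 2 = 2.00 s
v² = v₀² + 2aΔx → Δx = (4² − 0²)/(2·2) = 4.00 m

Phase 2 (constant speed): v₀ = 4.00 m/s, a = 0 m/s².
Constant speed: t = d/v = 20/4.00 = 5.00 s

Phase 3 (decelerating): v₀ = 4.00 m/s, a = -1.9 m/s².
v = v₀ + at → t = (0 − 4.00) / -1.9 = 2.11 s
v² = v₀² + 2aΔx → Δx = (0² − 4.00²)/(2·-1.9) = 4.21 m
Total distance = 4.00 + 20.0 + 4.21 = 28.2 m

28.2 m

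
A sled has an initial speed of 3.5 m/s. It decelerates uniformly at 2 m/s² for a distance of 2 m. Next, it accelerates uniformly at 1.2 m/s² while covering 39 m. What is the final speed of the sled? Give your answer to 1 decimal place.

Phase 1 (decelerating): v₀ = 3.50 m/s, a = -2 m/s².
v² = v₀² + 2aΔx = 3.50² + 2·-2·2 = 4.25 → v = 2.06 m/s
t = (v − v₀)/a = (2.06 − 3.50)/-2 = 0.719 s

Phase 2 (accelerating): v₀ = 2.06 m/s, a = 1.2 m/s².
v² = v₀² + 2aΔx = 2.06² + 2·1.2·39 = 97.8 → v = 9.89 m/s
t = (v − v₀)/a = (9.89 − 2.06)/1.2 = 6.53 s
Final speed = 9.89 m/s

9.9 m/s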